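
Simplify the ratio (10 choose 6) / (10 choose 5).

5/6

C(n,k+1)/C(n,k) = (n−k)/(k+1) = (10−5)/(5+1) = 5/6.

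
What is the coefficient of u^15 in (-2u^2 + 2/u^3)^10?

General term: C(10,j)·(-2u^2)^j·(2/u^3)^(10-j), with u-exponent 2j − 3(10−j) = 5j − 30.
Set 5j − 30 = 15: j = 9.
C(10,9) = 10; (-2)^9 = -512; 2^1 = 2.
Coefficient = 10 · (-512) · 2 = -10240.

-10240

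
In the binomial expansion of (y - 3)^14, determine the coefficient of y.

-22320522

The general term is C(14,j)·(y)^j·(-3)^(14-j); the y^1 term has j = 1.
C(14,1) = 14.
Coefficient = C(14,1) · (-3)^13 = 14 · (-1594323) = -22320522.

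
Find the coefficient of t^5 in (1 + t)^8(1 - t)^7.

Coefficient of t^5 = Σ_{j} C(8,j)·1^j·C(7,5-j)·(-1)^(5-j) for j from 0 to 5.
= (-21) + 280 + (-980) + 1176 + (-490) + 56 = 21.

21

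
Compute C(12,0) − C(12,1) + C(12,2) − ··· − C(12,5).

-462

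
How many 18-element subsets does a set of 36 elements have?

9075135300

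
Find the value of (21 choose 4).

5985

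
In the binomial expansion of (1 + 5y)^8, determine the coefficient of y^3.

7000

The general term is C(8,j)·(1)^j·(5y)^(8-j); the y^3 term has j = 5.
C(8,5) = 56.
Coefficient = C(8,5) · 5^3 = 56 · 125 = 7000.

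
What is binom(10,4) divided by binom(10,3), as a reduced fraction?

7/4

C(n,k+1)/C(n,k) = (n−k)/(k+1) = (10−3)/(3+1) = 7/4.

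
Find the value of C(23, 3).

1771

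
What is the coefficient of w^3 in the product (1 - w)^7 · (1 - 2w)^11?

-3357

Coefficient of w^3 = Σ_{j} C(7,j)·(-1)^j·C(11,3-j)·(-2)^(3-j) for j from 0 to 3.
= (-1320) + (-1540) + (-462) + (-35) = -3357.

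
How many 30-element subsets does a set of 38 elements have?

48903492

C(38,30) = C(38,8) by symmetry.
C(38,8) = (38·37·36·35·34·33·32·31) / 8! = 1971788797440 / 40320 = 48903492.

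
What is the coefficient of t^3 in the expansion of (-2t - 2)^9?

-43008

The general term is C(9,j)·(-2t)^j·(-2)^(9-j); the t^3 term has j = 3.
C(9,3) = 84.
Coefficient = C(9,3) · (-2)^3 · (-2)^6 = 84 · (-8) · 64 = -43008.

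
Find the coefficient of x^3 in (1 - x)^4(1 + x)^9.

-10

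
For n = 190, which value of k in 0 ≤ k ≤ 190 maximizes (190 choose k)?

C(190,k) is maximized at k = 190/2 = 95.

95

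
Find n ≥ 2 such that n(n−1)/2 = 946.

n(n−1)/2 = 946 ⇒ n(n−1) = 1892. Since 44·43 = 1892, n = 44.

44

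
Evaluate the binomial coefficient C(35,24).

417225900

C(35,24) = C(35,11) by symmetry.
C(35,11) = (35·34·33·32·31·30·29·28·27·26·25) / 11! = 16654322805120000 / 39916800 = 417225900.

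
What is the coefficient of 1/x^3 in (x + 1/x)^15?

5005

General term: C(15,j)·(x)^j·(1/x)^(15-j), with x-exponent 1j − 1(15−j) = 2j − 15.
Set 2j − 15 = -3: j = 6.
C(15,6) = 5005; 1^6 = 1; 1^9 = 1.
Coefficient = 5005 · 1 · 1 = 5005.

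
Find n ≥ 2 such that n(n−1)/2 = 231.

22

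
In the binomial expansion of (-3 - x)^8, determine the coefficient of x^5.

1512

The general term is C(8,j)·(-3)^j·(-x)^(8-j); the x^5 term has j = 3.
C(8,3) = 56.
Coefficient = C(8,3) · (-3)^3 · (-1)^5 = 56 · (-27) · (-1) = 1512.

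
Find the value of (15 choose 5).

3003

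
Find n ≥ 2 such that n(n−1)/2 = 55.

11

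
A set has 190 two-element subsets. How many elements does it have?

n(n−1)/2 = 190 ⇒ n(n−1) = 380. Since 20·19 = 380, n = 20.

20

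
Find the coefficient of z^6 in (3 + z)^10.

The general term is C(10,j)·(3)^j·(z)^(10-j); the z^6 term has j = 4.
C(10,4) = 210.
Coefficient = C(10,4) · 3^4 = 210 · 81 = 17010.

17010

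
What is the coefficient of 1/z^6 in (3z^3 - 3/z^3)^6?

General term: C(6,j)·(3z^3)^j·(-3/z^3)^(6-j), with z-exponent 3j − 3(6−j) = 6j − 18.
Set 6j − 18 = -6: j = 2.
C(6,2) = 15; 3^2 = 9; (-3)^4 = 81.
Coefficient = 15 · 9 · 81 = 10935.

10935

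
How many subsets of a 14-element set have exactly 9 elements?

Choose the 9 positions: C(14,9) = 2002.

2002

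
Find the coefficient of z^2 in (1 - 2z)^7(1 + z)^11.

Coefficient of z^2 = Σ_{j} C(7,j)·(-2)^j·C(11,2-j)·1^(2-j) for j from 0 to 2.
= 55 + (-154) + 84 = -15.

-15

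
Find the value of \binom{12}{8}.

C(12,8) = C(12,4) by symmetry.
C(12,4) = (12·11·10·9) / 4! = 11880 / 24 = 495.

495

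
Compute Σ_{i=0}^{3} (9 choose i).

1 + 9 + 36 + 84 = 130.

130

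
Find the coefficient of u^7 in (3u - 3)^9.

708588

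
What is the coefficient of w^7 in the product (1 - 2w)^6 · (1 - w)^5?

-5500

Coefficient of w^7 = Σ_{j} C(6,j)·(-2)^j·C(5,7-j)·(-1)^(7-j) for j from 2 to 6.
= (-60) + (-800) + (-2400) + (-1920) + (-320) = -5500.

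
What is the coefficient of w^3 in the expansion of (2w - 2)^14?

-5963776

The general term is C(14,j)·(2w)^j·(-2)^(14-j); the w^3 term has j = 3.
C(14,3) = 364.
Coefficient = C(14,3) · 2^3 · (-2)^11 = 364 · 8 · (-2048) = -5963776.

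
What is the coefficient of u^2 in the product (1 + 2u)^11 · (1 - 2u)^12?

-44

Coefficient of u^2 = Σ_{j} C(11,j)·2^j·C(12,2-j)·(-2)^(2-j) for j from 0 to 2.
= 264 + (-528) + 220 = -44.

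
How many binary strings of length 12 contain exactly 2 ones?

66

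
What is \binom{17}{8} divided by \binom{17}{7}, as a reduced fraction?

5/4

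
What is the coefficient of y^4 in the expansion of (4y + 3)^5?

3840

The general term is C(5,j)·(4y)^j·(3)^(5-j); the y^4 term has j = 4.
C(5,4) = 5.
Coefficient = C(5,4) · 4^4 · 3^1 = 5 · 256 · 3 = 3840.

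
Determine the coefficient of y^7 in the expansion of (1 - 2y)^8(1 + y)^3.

Coefficient of y^7 = Σ_{j} C(8,j)·(-2)^j·C(3,7-j)·1^(7-j) for j from 4 to 7.
= 1120 + (-5376) + 5376 + (-1024) = 96.

96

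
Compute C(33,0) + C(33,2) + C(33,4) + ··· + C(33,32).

4294967296

Even-r terms of row 33 sum to 2^32 = 4294967296.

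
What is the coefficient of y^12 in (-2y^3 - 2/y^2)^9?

General term: C(9,j)·(-2y^3)^j·(-2/y^2)^(9-j), with y-exponent 3j − 2(9−j) = 5j − 18.
Set 5j − 18 = 12: j = 6.
C(9,6) = 84; (-2)^6 = 64; (-2)^3 = -8.
Coefficient = 84 · 64 · (-8) = -43008.

-43008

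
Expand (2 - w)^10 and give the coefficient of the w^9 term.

-20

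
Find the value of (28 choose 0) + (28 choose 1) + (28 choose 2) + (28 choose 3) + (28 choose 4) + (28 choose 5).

1 + 28 + 378 + 3276 + 20475 + 98280 = 122438.

122438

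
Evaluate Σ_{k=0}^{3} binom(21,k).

1562

1 + 21 + 210 + 1330 = 1562.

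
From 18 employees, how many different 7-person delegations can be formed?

31824

This is C(18,7) = 31824.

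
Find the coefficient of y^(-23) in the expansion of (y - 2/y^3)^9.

General term: C(9,j)·(y)^j·(-2/y^3)^(9-j), with y-exponent 1j − 3(9−j) = 4j − 27.
Set 4j − 27 = -23: j = 1.
C(9,1) = 9; 1^1 = 1; (-2)^8 = 256.
Coefficient = 9 · 1 · 256 = 2304.

2304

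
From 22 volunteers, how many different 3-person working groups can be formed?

1540

This is C(22,3) = 1540.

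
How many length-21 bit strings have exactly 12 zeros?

293930

Choose the 12 positions: C(21,12) = 293930.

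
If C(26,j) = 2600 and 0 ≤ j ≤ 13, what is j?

3

C(26,j) increases on 0 ≤ j ≤ 13. C(26,2) = 325 and C(26,3) = 2600, so j = 3.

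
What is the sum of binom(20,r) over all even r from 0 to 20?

Half of (1+1)^20 + (1−1)^20 gives the even-index sum: 2^19 = 524288.

524288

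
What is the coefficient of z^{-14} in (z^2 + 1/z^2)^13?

General term: C(13,j)·(z^2)^j·(1/z^2)^(13-j), with z-exponent 2j − 2(13−j) = 4j − 26.
Set 4j − 26 = -14: j = 3.
C(13,3) = 286; 1^3 = 1; 1^10 = 1.
Coefficient = 286 · 1 · 1 = 286.

286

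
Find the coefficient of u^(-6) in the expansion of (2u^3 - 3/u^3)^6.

4860

General term: C(6,j)·(2u^3)^j·(-3/u^3)^(6-j), with u-exponent 3j − 3(6−j) = 6j − 18.
Set 6j − 18 = -6: j = 2.
C(6,2) = 15; 2^2 = 4; (-3)^4 = 81.
Coefficient = 15 · 4 · 81 = 4860.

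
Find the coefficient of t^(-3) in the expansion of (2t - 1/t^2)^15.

General term: C(15,j)·(2t)^j·(-1/t^2)^(15-j), with t-exponent 1j − 2(15−j) = 3j − 30.
Set 3j − 30 = -3: j = 9.
C(15,9) = 5005; 2^9 = 512; (-1)^6 = 1.
Coefficient = 5005 · 512 · 1 = 2562560.

2562560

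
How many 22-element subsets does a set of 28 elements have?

C(28,22) = C(28,6) by symmetry.
C(28,6) = (28·27·26·25·24·23) / 6! = 271252800 / 720 = 376740.

376740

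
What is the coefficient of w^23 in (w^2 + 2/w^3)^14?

General term: C(14,j)·(w^2)^j·(2/w^3)^(14-j), with w-exponent 2j − 3(14−j) = 5j − 42.
Set 5j − 42 = 23: j = 13.
C(14,13) = 14; 1^13 = 1; 2^1 = 2.
Coefficient = 14 · 1 · 2 = 28.

28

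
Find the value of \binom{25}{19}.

177100

C(25,19) = C(25,6) by symmetry.
C(25,6) = (25·24·23·22·21·20) / 6! = 127512000 / 720 = 177100.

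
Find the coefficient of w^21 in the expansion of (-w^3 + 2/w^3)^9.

General term: C(9,j)·(-w^3)^j·(2/w^3)^(9-j), with w-exponent 3j − 3(9−j) = 6j − 27.
Set 6j − 27 = 21: j = 8.
C(9,8) = 9; (-1)^8 = 1; 2^1 = 2.
Coefficient = 9 · 1 · 2 = 18.

18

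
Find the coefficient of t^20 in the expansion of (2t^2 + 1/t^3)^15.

860160

General term: C(15,j)·(2t^2)^j·(1/t^3)^(15-j), with t-exponent 2j − 3(15−j) = 5j − 45.
Set 5j − 45 = 20: j = 13.
C(15,13) = 105; 2^13 = 8192; 1^2 = 1.
Coefficient = 105 · 8192 · 1 = 860160.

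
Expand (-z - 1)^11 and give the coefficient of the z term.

-11

The general term is C(11,j)·(-z)^j·(-1)^(11-j); the z^1 term has j = 1.
C(11,1) = 11.
Coefficient = C(11,1) · (-1)^1 = 11 · (-1) = -11.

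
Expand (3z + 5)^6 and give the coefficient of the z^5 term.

The general term is C(6,j)·(3z)^j·(5)^(6-j); the z^5 term has j = 5.
C(6,5) = 6.
Coefficient = C(6,5) · 3^5 · 5^1 = 6 · 243 · 5 = 7290.

7290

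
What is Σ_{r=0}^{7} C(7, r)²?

Σ C(7,r)² is the coefficient of x^7 in (1+x)^7(1+x)^7 = (1+x)^14, i.e. C(14,7) = 3432.

3432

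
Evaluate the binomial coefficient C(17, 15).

C(17,15) = C(17,2) by symmetry.
C(17,2) = (17·16) / 2! = 272 / 2 = 136.

136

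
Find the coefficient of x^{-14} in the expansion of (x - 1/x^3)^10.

210

General term: C(10,j)·(x)^j·(-1/x^3)^(10-j), with x-exponent 1j − 3(10−j) = 4j − 30.
Set 4j − 30 = -14: j = 4.
C(10,4) = 210; 1^4 = 1; (-1)^6 = 1.
Coefficient = 210 · 1 · 1 = 210.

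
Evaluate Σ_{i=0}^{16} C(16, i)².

Σ C(16,i)² is the coefficient of x^16 in (1+x)^16(1+x)^16 = (1+x)^32, i.e. C(32,16) = 601080390.

601080390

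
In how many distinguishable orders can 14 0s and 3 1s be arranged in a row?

Choose positions for the 0s: C(17,14) = 680.

680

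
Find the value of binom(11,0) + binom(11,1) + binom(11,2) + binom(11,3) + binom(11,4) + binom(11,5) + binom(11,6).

1 + 11 + 55 + 165 + 330 + 462 + 462 = 1486.

1486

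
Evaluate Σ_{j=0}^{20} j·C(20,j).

Since j·C(20,j) = 20·C(19,j−1), the sum is 20·2^19 = 20·524288 = 10485760.

10485760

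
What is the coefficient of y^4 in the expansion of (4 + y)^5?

The general term is C(5,j)·(4)^j·(y)^(5-j); the y^4 term has j = 1.
C(5,1) = 5.
Coefficient = C(5,1) · 4^1 = 5 · 4 = 20.

20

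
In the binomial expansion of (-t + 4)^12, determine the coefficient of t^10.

1056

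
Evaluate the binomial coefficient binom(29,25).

23751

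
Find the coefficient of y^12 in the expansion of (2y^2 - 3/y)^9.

General term: C(9,j)·(2y^2)^j·(-3/y)^(9-j), with y-exponent 2j − 1(9−j) = 3j − 9.
Set 3j − 9 = 12: j = 7.
C(9,7) = 36; 2^7 = 128; (-3)^2 = 9.
Coefficient = 36 · 128 · 9 = 41472.

41472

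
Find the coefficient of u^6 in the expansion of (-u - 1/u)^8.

General term: C(8,j)·(-u)^j·(-1/u)^(8-j), with u-exponent 1j − 1(8−j) = 2j − 8.
Set 2j − 8 = 6: j = 7.
C(8,7) = 8; (-1)^7 = -1; (-1)^1 = -1.
Coefficient = 8 · (-1) · (-1) = 8.

8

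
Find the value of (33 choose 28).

C(33,28) = C(33,5) by symmetry.
C(33,5) = (33·32·31·30·29) / 5! = 28480320 / 120 = 237336.

237336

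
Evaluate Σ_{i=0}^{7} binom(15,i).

16384

1 + 15 + 105 + 455 + 1365 + 3003 + 5005 + 6435 = 16384.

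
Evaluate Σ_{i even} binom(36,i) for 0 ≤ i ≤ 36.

34359738368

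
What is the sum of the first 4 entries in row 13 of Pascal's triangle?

378

1 + 13 + 78 + 286 = 378.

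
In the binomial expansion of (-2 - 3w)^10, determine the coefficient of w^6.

The general term is C(10,j)·(-2)^j·(-3w)^(10-j); the w^6 term has j = 4.
C(10,4) = 210.
Coefficient = C(10,4) · (-2)^4 · (-3)^6 = 210 · 16 · 729 = 2449440.

2449440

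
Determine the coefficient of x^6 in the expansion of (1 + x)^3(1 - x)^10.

Coefficient of x^6 = Σ_{j} C(3,j)·1^j·C(10,6-j)·(-1)^(6-j) for j from 0 to 3.
= 210 + (-756) + 630 + (-120) = -36.

-36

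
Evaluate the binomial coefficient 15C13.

C(15,13) = C(15,2) by symmetry.
C(15,2) = (15·14) / 2! = 210 / 2 = 105.

105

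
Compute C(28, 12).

30421755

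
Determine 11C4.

C(11,4) = (11·10·9·8) / 4! = 7920 / 24 = 330.

330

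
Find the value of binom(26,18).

C(26,18) = C(26,8) by symmetry.
C(26,8) = (26·25·24·23·22·21·20·19) / 8! = 62990928000 / 40320 = 1562275.

1562275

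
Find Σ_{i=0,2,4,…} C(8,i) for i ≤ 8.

128

Half of (1+1)^8 + (1−1)^8 gives the even-index sum: 2^7 = 128.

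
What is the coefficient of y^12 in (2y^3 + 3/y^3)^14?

General term: C(14,j)·(2y^3)^j·(3/y^3)^(14-j), with y-exponent 3j − 3(14−j) = 6j − 42.
Set 6j − 42 = 12: j = 9.
C(14,9) = 2002; 2^9 = 512; 3^5 = 243.
Coefficient = 2002 · 512 · 243 = 249080832.

249080832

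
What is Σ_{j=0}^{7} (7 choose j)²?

By Vandermonde's identity, Σ C(7,j)² = C(14,7) = 3432.

3432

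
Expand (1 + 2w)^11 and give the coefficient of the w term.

22

The general term is C(11,j)·(1)^j·(2w)^(11-j); the w^1 term has j = 10.
C(11,10) = 11.
Coefficient = C(11,10) · 2^1 = 11 · 2 = 22.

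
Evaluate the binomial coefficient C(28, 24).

20475

C(28,24) = C(28,4) by symmetry.
C(28,4) = (28·27·26·25) / 4! = 491400 / 24 = 20475.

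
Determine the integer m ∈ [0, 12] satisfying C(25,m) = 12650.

C(25,m) increases on 0 ≤ m ≤ 12. C(25,3) = 2300 and C(25,4) = 12650, so m = 4.

4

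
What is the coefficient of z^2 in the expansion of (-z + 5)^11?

The general term is C(11,j)·(-z)^j·(5)^(11-j); the z^2 term has j = 2.
C(11,2) = 55.
Coefficient = C(11,2) · 5^9 = 55 · 1953125 = 107421875.

107421875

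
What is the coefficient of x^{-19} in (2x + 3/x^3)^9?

314928

General term: C(9,j)·(2x)^j·(3/x^3)^(9-j), with x-exponent 1j − 3(9−j) = 4j − 27.
Set 4j − 27 = -19: j = 2.
C(9,2) = 36; 2^2 = 4; 3^7 = 2187.
Coefficient = 36 · 4 · 2187 = 314928.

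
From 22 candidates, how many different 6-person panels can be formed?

74613

This is C(22,6) = 74613.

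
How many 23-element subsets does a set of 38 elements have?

15471286560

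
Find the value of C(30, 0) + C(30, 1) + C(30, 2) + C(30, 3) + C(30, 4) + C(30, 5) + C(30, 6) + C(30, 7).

2804012

1 + 30 + 435 + 4060 + 27405 + 142506 + 593775 + 2035800 = 2804012.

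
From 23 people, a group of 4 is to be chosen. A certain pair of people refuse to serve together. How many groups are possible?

8645

All 4-subsets: C(23,4) = 8855. Those containing both fixed elements: C(21,2) = 210.
8855 − 210 = 8645.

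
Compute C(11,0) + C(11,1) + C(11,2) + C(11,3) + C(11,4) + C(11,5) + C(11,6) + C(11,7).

1816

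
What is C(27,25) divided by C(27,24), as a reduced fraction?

3/25

C(n,k+1)/C(n,k) = (n−k)/(k+1) = (27−24)/(24+1) = 3/25.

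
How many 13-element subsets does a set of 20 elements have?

77520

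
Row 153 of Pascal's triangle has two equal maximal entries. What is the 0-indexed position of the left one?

76

For odd n = 153, C(153,k) peaks at k = (n−1)/2 and (n+1)/2; the lower is 76.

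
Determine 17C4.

2380

C(17,4) = (17·16·15·14) / 4! = 57120 / 24 = 2380.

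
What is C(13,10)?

C(13,10) = C(13,3) by symmetry.
C(13,3) = (13·12·11) / 3! = 1716 / 6 = 286.

286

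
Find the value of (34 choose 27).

5379616

C(34,27) = C(34,7) by symmetry.
C(34,7) = (34·33·32·31·30·29·28) / 7! = 27113264640 / 5040 = 5379616.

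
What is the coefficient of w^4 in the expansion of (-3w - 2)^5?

-810

The general term is C(5,j)·(-3w)^j·(-2)^(5-j); the w^4 term has j = 4.
C(5,4) = 5.
Coefficient = C(5,4) · (-3)^4 · (-2)^1 = 5 · 81 · (-2) = -810.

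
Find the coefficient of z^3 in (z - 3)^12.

The general term is C(12,j)·(z)^j·(-3)^(12-j); the z^3 term has j = 3.
C(12,3) = 220.
Coefficient = C(12,3) · (-3)^9 = 220 · (-19683) = -4330260.

-4330260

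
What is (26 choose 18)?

C(26,18) = C(26,8) by symmetry.
C(26,8) = (26·25·24·23·22·21·20·19) / 8! = 62990928000 / 40320 = 1562275.

1562275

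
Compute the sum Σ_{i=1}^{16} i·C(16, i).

524288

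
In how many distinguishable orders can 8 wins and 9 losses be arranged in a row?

24310

Choose positions for the wins: C(17,8) = 24310.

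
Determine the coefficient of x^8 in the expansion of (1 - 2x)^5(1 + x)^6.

Coefficient of x^8 = Σ_{j} C(5,j)·(-2)^j·C(6,8-j)·1^(8-j) for j from 2 to 5.
= 40 + (-480) + 1200 + (-640) = 120.

120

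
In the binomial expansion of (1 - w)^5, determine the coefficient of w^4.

The general term is C(5,j)·(1)^j·(-w)^(5-j); the w^4 term has j = 1.
C(5,1) = 5.
Coefficient = C(5,1) = 5.

5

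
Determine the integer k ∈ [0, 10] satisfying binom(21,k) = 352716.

C(21,k) increases on 0 ≤ k ≤ 10. C(21,9) = 293930 and C(21,10) = 352716, so k = 10.

10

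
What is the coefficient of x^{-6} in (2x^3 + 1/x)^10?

20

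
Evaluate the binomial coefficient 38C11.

C(38,11) = (38·37·36·35·34·33·32·31·30·29·28) / 11! = 48032775105638400 / 39916800 = 1203322288.

1203322288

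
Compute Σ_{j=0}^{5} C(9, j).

382

1 + 9 + 36 + 84 + 126 + 126 = 382.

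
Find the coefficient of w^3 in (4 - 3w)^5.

-4320

The general term is C(5,j)·(4)^j·(-3w)^(5-j); the w^3 term has j = 2.
C(5,2) = 10.
Coefficient = C(5,2) · 4^2 · (-3)^3 = 10 · 16 · (-27) = -4320.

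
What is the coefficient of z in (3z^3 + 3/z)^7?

General term: C(7,j)·(3z^3)^j·(3/z)^(7-j), with z-exponent 3j − 1(7−j) = 4j − 7.
Set 4j − 7 = 1: j = 2.
C(7,2) = 21; 3^2 = 9; 3^5 = 243.
Coefficient = 21 · 9 · 243 = 45927.

45927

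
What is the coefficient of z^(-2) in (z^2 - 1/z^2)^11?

462

General term: C(11,j)·(z^2)^j·(-1/z^2)^(11-j), with z-exponent 2j − 2(11−j) = 4j − 22.
Set 4j − 22 = -2: j = 5.
C(11,5) = 462; 1^5 = 1; (-1)^6 = 1.
Coefficient = 462 · 1 · 1 = 462.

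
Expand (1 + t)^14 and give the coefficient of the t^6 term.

3003

The general term is C(14,j)·(1)^j·(t)^(14-j); the t^6 term has j = 8.
C(14,8) = 3003.
Coefficient = C(14,8) = 3003.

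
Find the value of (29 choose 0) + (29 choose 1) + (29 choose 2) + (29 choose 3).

4090

1 + 29 + 406 + 3654 = 4090.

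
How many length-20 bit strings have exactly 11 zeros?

167960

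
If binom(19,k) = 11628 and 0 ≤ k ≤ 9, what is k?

C(19,k) increases on 0 ≤ k ≤ 9. C(19,4) = 3876 and C(19,5) = 11628, so k = 5.

5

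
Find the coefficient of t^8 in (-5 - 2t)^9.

-11520

The general term is C(9,j)·(-5)^j·(-2t)^(9-j); the t^8 term has j = 1.
C(9,1) = 9.
Coefficient = C(9,1) · (-5)^1 · (-2)^8 = 9 · (-5) · 256 = -11520.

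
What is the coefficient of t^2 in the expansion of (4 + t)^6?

3840

The general term is C(6,j)·(4)^j·(t)^(6-j); the t^2 term has j = 4.
C(6,4) = 15.
Coefficient = C(6,4) · 4^4 = 15 · 256 = 3840.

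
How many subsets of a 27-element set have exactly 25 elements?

351

Choose the 25 positions: C(27,25) = 351.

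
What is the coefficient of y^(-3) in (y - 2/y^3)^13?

General term: C(13,j)·(y)^j·(-2/y^3)^(13-j), with y-exponent 1j − 3(13−j) = 4j − 39.
Set 4j − 39 = -3: j = 9.
C(13,9) = 715; 1^9 = 1; (-2)^4 = 16.
Coefficient = 715 · 1 · 16 = 11440.

11440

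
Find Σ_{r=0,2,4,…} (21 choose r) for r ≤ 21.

Even-r terms of row 21 sum to 2^20 = 1048576.

1048576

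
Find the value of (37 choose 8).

C(37,8) = (37·36·35·34·33·32·31·30) / 8! = 1556675366400 / 40320 = 38608020.

38608020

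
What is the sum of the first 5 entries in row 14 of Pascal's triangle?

1 + 14 + 91 + 364 + 1001 = 1471.

1471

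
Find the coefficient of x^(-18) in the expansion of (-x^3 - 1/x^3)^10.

General term: C(10,j)·(-x^3)^j·(-1/x^3)^(10-j), with x-exponent 3j − 3(10−j) = 6j − 30.
Set 6j − 30 = -18: j = 2.
C(10,2) = 45; (-1)^2 = 1; (-1)^8 = 1.
Coefficient = 45 · 1 · 1 = 45.

45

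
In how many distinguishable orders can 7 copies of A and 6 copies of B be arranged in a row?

1716

Choose positions for the A's: C(13,7) = 1716.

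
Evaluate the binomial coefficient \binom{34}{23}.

286097760

C(34,23) = C(34,11) by symmetry.
C(34,11) = (34·33·32·31·30·29·28·27·26·25·24) / 11! = 11420107066368000 / 39916800 = 286097760.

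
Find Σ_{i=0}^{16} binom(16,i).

65536

The entries of row 16 sum to 2^16 = 65536.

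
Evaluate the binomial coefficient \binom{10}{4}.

210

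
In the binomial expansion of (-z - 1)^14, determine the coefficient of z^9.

The general term is C(14,j)·(-z)^j·(-1)^(14-j); the z^9 term has j = 9.
C(14,9) = 2002.
Coefficient = C(14,9) · (-1)^9 · (-1)^5 = 2002 · (-1) · (-1) = 2002.

2002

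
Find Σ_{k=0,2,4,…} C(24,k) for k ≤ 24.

8388608

Half of (1+1)^24 + (1−1)^24 gives the even-index sum: 2^23 = 8388608.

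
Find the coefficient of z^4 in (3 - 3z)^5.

The general term is C(5,j)·(3)^j·(-3z)^(5-j); the z^4 term has j = 1.
C(5,1) = 5.
Coefficient = C(5,1) · 3^1 · (-3)^4 = 5 · 3 · 81 = 1215.

1215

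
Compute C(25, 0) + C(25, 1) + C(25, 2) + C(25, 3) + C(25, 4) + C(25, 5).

1 + 25 + 300 + 2300 + 12650 + 53130 = 68406.

68406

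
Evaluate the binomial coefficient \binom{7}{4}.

C(7,4) = C(7,3) by symmetry.
C(7,3) = (7·6·5) / 3! = 210 / 6 = 35.

35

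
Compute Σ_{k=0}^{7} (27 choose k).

1285624

1 + 27 + 351 + 2925 + 17550 + 80730 + 296010 + 888030 = 1285624.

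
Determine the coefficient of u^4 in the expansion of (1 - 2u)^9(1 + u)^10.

Coefficient of u^4 = Σ_{j} C(9,j)·(-2)^j·C(10,4-j)·1^(4-j) for j from 0 to 4.
= 210 + (-2160) + 6480 + (-6720) + 2016 = -174.

-174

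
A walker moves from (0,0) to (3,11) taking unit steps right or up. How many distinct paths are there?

Each path is a sequence of 14 steps with 3 rights: C(14,3) = 364.

364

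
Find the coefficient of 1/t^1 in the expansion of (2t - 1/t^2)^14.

-1025024

General term: C(14,j)·(2t)^j·(-1/t^2)^(14-j), with t-exponent 1j − 2(14−j) = 3j − 28.
Set 3j − 28 = -1: j = 9.
C(14,9) = 2002; 2^9 = 512; (-1)^5 = -1.
Coefficient = 2002 · 512 · (-1) = -1025024.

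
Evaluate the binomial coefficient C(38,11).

1203322288

C(38,11) = (38·37·36·35·34·33·32·31·30·29·28) / 11! = 48032775105638400 / 39916800 = 1203322288.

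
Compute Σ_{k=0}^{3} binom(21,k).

1562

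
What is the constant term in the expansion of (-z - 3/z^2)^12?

General term: C(12,j)·(-z)^j·(-3/z^2)^(12-j), with z-exponent 1j − 2(12−j) = 3j − 24.
Set 3j − 24 = 0: j = 8.
C(12,8) = 495; (-1)^8 = 1; (-3)^4 = 81.
Coefficient = 495 · 1 · 81 = 40095.

40095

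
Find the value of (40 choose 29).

C(40,29) = C(40,11) by symmetry.
C(40,11) = (40·39·38·37·36·35·34·33·32·31·30) / 11! = 92279715720192000 / 39916800 = 2311801440.

2311801440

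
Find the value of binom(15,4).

1365

C(15,4) = (15·14·13·12) / 4! = 32760 / 24 = 1365.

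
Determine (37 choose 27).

348330136

C(37,27) = C(37,10) by symmetry.
C(37,10) = (37·36·35·34·33·32·31·30·29·28) / 10! = 1264020397516800 / 3628800 = 348330136.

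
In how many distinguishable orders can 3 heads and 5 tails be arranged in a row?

56

Choose positions for the heads: C(8,3) = 56.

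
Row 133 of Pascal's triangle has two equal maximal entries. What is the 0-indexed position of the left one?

For odd n = 133, C(133,j) peaks at j = (n−1)/2 and (n+1)/2; the lesser is 66.

66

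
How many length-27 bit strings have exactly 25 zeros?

Choose the 25 positions: C(27,25) = 351.

351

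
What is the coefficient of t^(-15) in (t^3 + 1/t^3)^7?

General term: C(7,j)·(t^3)^j·(1/t^3)^(7-j), with t-exponent 3j − 3(7−j) = 6j − 21.
Set 6j − 21 = -15: j = 1.
C(7,1) = 7; 1^1 = 1; 1^6 = 1.
Coefficient = 7 · 1 · 1 = 7.

7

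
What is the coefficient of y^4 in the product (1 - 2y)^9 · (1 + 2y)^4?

Coefficient of y^4 = Σ_{j} C(9,j)·(-2)^j·C(4,4-j)·2^(4-j) for j from 0 to 4.
= 16 + (-576) + 3456 + (-5376) + 2016 = -464.

-464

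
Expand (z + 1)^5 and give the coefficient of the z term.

5

The general term is C(5,j)·(z)^j·(1)^(5-j); the z^1 term has j = 1.
C(5,1) = 5.
Coefficient = C(5,1) = 5.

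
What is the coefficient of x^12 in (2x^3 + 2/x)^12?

General term: C(12,j)·(2x^3)^j·(2/x)^(12-j), with x-exponent 3j − 1(12−j) = 4j − 12.
Set 4j − 12 = 12: j = 6.
C(12,6) = 924; 2^6 = 64; 2^6 = 64.
Coefficient = 924 · 64 · 64 = 3784704.

3784704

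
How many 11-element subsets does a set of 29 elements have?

34597290

C(29,11) = (29·28·27·26·25·24·23·22·21·20·19) / 11! = 1381013105472000 / 39916800 = 34597290.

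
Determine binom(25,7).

480700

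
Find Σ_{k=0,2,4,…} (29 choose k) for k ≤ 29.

268435456

Even-k terms of row 29 sum to 2^28 = 268435456.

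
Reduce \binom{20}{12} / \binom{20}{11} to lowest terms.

3/4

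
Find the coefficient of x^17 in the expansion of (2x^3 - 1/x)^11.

General term: C(11,j)·(2x^3)^j·(-1/x)^(11-j), with x-exponent 3j − 1(11−j) = 4j − 11.
Set 4j − 11 = 17: j = 7.
C(11,7) = 330; 2^7 = 128; (-1)^4 = 1.
Coefficient = 330 · 128 · 1 = 42240.

42240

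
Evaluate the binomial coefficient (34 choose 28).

C(34,28) = C(34,6) by symmetry.
C(34,6) = (34·33·32·31·30·29) / 6! = 968330880 / 720 = 1344904.

1344904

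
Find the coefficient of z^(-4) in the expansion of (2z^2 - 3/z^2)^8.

General term: C(8,j)·(2z^2)^j·(-3/z^2)^(8-j), with z-exponent 2j − 2(8−j) = 4j − 16.
Set 4j − 16 = -4: j = 3.
C(8,3) = 56; 2^3 = 8; (-3)^5 = -243.
Coefficient = 56 · 8 · (-243) = -108864.

-108864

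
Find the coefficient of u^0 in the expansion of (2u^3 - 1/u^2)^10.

General term: C(10,j)·(2u^3)^j·(-1/u^2)^(10-j), with u-exponent 3j − 2(10−j) = 5j − 20.
Set 5j − 20 = 0: j = 4.
C(10,4) = 210; 2^4 = 16; (-1)^6 = 1.
Coefficient = 210 · 16 · 1 = 3360.

3360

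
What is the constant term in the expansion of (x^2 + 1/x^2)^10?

General term: C(10,j)·(x^2)^j·(1/x^2)^(10-j), with x-exponent 2j − 2(10−j) = 4j − 20.
Set 4j − 20 = 0: j = 5.
C(10,5) = 252; 1^5 = 1; 1^5 = 1.
Coefficient = 252 · 1 · 1 = 252.

252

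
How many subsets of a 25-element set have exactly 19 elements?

177100

Choose the 19 positions: C(25,19) = 177100.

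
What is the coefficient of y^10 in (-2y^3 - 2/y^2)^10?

215040

General term: C(10,j)·(-2y^3)^j·(-2/y^2)^(10-j), with y-exponent 3j − 2(10−j) = 5j − 20.
Set 5j − 20 = 10: j = 6.
C(10,6) = 210; (-2)^6 = 64; (-2)^4 = 16.
Coefficient = 210 · 64 · 16 = 215040.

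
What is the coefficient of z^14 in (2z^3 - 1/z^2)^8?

General term: C(8,j)·(2z^3)^j·(-1/z^2)^(8-j), with z-exponent 3j − 2(8−j) = 5j − 16.
Set 5j − 16 = 14: j = 6.
C(8,6) = 28; 2^6 = 64; (-1)^2 = 1.
Coefficient = 28 · 64 · 1 = 1792.

1792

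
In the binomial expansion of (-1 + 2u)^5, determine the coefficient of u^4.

-80

The general term is C(5,j)·(-1)^j·(2u)^(5-j); the u^4 term has j = 1.
C(5,1) = 5.
Coefficient = C(5,1) · (-1)^1 · 2^4 = 5 · (-1) · 16 = -80.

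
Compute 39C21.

62359143990

C(39,21) = C(39,18) by symmetry.
C(39,18) = (39·38·37·36·35·34·33·32·31·30·29·28·27·26·25·24·23·22) / 18! = 399246543793282239774720000 / 6402373705728000 = 62359143990.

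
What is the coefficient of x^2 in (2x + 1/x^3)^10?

11520

General term: C(10,j)·(2x)^j·(1/x^3)^(10-j), with x-exponent 1j − 3(10−j) = 4j − 30.
Set 4j − 30 = 2: j = 8.
C(10,8) = 45; 2^8 = 256; 1^2 = 1.
Coefficient = 45 · 256 · 1 = 11520.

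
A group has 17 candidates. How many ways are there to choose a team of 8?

This is C(17,8) = 24310.

24310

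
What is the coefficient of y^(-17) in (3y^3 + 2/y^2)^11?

General term: C(11,j)·(3y^3)^j·(2/y^2)^(11-j), with y-exponent 3j − 2(11−j) = 5j − 22.
Set 5j − 22 = -17: j = 1.
C(11,1) = 11; 3^1 = 3; 2^10 = 1024.
Coefficient = 11 · 3 · 1024 = 33792.

33792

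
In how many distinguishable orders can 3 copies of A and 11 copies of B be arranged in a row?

364

Choose positions for the A's: C(14,3) = 364.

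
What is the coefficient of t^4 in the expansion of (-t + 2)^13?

The general term is C(13,j)·(-t)^j·(2)^(13-j); the t^4 term has j = 4.
C(13,4) = 715.
Coefficient = C(13,4) · 2^9 = 715 · 512 = 366080.

366080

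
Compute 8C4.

C(8,4) = (8·7·6·5) / 4! = 1680 / 24 = 70.

70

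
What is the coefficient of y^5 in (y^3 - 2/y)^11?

General term: C(11,j)·(y^3)^j·(-2/y)^(11-j), with y-exponent 3j − 1(11−j) = 4j − 11.
Set 4j − 11 = 5: j = 4.
C(11,4) = 330; 1^4 = 1; (-2)^7 = -128.
Coefficient = 330 · 1 · (-128) = -42240.

-42240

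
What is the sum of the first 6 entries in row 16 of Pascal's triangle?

1 + 16 + 120 + 560 + 1820 + 4368 = 6885.

6885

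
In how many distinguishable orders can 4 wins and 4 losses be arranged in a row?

70

Choose positions for the wins: C(8,4) = 70.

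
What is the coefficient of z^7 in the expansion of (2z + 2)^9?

18432

The general term is C(9,j)·(2z)^j·(2)^(9-j); the z^7 term has j = 7.
C(9,7) = 36.
Coefficient = C(9,7) · 2^7 · 2^2 = 36 · 128 · 4 = 18432.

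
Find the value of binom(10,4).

210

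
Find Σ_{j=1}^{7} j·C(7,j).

Differentiating (1+x)^7 and setting x=1: Σ j·C(7,j) = 7·2^6 = 448.

448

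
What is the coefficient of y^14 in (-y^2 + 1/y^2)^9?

9

General term: C(9,j)·(-y^2)^j·(1/y^2)^(9-j), with y-exponent 2j − 2(9−j) = 4j − 18.
Set 4j − 18 = 14: j = 8.
C(9,8) = 9; (-1)^8 = 1; 1^1 = 1.
Coefficient = 9 · 1 · 1 = 9.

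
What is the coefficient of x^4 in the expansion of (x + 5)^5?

25

The general term is C(5,j)·(x)^j·(5)^(5-j); the x^4 term has j = 4.
C(5,4) = 5.
Coefficient = C(5,4) · 5^1 = 5 · 5 = 25.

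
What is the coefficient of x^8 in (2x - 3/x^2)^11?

-33792

General term: C(11,j)·(2x)^j·(-3/x^2)^(11-j), with x-exponent 1j − 2(11−j) = 3j − 22.
Set 3j − 22 = 8: j = 10.
C(11,10) = 11; 2^10 = 1024; (-3)^1 = -3.
Coefficient = 11 · 1024 · (-3) = -33792.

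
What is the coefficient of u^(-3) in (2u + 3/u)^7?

General term: C(7,j)·(2u)^j·(3/u)^(7-j), with u-exponent 1j − 1(7−j) = 2j − 7.
Set 2j − 7 = -3: j = 2.
C(7,2) = 21; 2^2 = 4; 3^5 = 243.
Coefficient = 21 · 4 · 243 = 20412.

20412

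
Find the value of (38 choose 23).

15471286560

C(38,23) = C(38,15) by symmetry.
C(38,15) = (38·37·36·35·34·33·32·31·30·29·28·27·26·25·24) / 15! = 20231404874494894080000 / 1307674368000 = 15471286560.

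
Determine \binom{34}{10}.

131128140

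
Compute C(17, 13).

2380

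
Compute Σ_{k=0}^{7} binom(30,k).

2804012

1 + 30 + 435 + 4060 + 27405 + 142506 + 593775 + 2035800 = 2804012.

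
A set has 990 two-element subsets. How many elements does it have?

n(n−1)/2 = 990 ⇒ n(n−1) = 1980. Since 45·44 = 1980, n = 45.

45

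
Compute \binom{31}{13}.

206253075

C(31,13) = (31·30·29·28·27·26·25·24·23·22·21·20·19) / 13! = 1284342188088960000 / 6227020800 = 206253075.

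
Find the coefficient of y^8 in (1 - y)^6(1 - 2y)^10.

522900

Coefficient of y^8 = Σ_{j} C(6,j)·(-1)^j·C(10,8-j)·(-2)^(8-j) for j from 0 to 6.
= 11520 + 92160 + 201600 + 161280 + 50400 + 5760 + 180 = 522900.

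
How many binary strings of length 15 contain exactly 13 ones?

105

Choose the 13 positions: C(15,13) = 105.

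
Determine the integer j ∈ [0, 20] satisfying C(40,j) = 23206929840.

C(40,j) increases on 0 ≤ j ≤ 20. C(40,13) = 12033222880 and C(40,14) = 23206929840, so j = 14.

14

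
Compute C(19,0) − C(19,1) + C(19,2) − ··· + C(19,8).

The partial alternating sum Σ_{k=0}^{8} (−1)^k C(19,k) = (−1)^8 C(18,8) = 43758.

43758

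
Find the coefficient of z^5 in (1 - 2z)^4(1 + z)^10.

Coefficient of z^5 = Σ_{j} C(4,j)·(-2)^j·C(10,5-j)·1^(5-j) for j from 0 to 4.
= 252 + (-1680) + 2880 + (-1440) + 160 = 172.

172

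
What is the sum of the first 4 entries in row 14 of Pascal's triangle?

1 + 14 + 91 + 364 = 470.

470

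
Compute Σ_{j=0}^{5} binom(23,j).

44552

1 + 23 + 253 + 1771 + 8855 + 33649 = 44552.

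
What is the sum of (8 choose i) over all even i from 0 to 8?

128

Even-i terms of row 8 sum to 2^7 = 128.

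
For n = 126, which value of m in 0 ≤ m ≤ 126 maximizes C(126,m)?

C(126,m) is maximized at m = 126/2 = 63.

63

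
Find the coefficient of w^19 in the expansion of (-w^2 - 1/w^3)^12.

General term: C(12,j)·(-w^2)^j·(-1/w^3)^(12-j), with w-exponent 2j − 3(12−j) = 5j − 36.
Set 5j − 36 = 19: j = 11.
C(12,11) = 12; (-1)^11 = -1; (-1)^1 = -1.
Coefficient = 12 · (-1) · (-1) = 12.

12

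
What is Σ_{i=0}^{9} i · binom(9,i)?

Since i·C(9,i) = 9·C(8,i−1), the sum is 9·2^8 = 9·256 = 2304.

2304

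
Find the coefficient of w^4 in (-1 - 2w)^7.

The general term is C(7,j)·(-1)^j·(-2w)^(7-j); the w^4 term has j = 3.
C(7,3) = 35.
Coefficient = C(7,3) · (-1)^3 · (-2)^4 = 35 · (-1) · 16 = -560.

-560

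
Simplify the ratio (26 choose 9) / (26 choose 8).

2

C(n,k+1)/C(n,k) = (n−k)/(k+1) = (26−8)/(8+1) = 18/9 = 2.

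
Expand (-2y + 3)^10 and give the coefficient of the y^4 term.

The general term is C(10,j)·(-2y)^j·(3)^(10-j); the y^4 term has j = 4.
C(10,4) = 210.
Coefficient = C(10,4) · (-2)^4 · 3^6 = 210 · 16 · 729 = 2449440.

2449440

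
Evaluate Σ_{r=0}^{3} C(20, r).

1351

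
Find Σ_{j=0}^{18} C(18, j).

The entries of row 18 sum to 2^18 = 262144.

262144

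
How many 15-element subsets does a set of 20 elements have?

15504

C(20,15) = C(20,5) by symmetry.
C(20,5) = (20·19·18·17·16) / 5! = 1860480 / 120 = 15504.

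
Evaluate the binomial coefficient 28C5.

98280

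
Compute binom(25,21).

12650

C(25,21) = C(25,4) by symmetry.
C(25,4) = (25·24·23·22) / 4! = 303600 / 24 = 12650.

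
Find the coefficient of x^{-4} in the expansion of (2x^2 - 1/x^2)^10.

3360

General term: C(10,j)·(2x^2)^j·(-1/x^2)^(10-j), with x-exponent 2j − 2(10−j) = 4j − 20.
Set 4j − 20 = -4: j = 4.
C(10,4) = 210; 2^4 = 16; (-1)^6 = 1.
Coefficient = 210 · 16 · 1 = 3360.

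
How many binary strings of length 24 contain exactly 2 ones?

276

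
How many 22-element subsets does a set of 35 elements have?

C(35,22) = C(35,13) by symmetry.
C(35,13) = (35·34·33·32·31·30·29·28·27·26·25·24·23) / 13! = 9193186188426240000 / 6227020800 = 1476337800.

1476337800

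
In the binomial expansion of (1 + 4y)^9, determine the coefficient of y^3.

The general term is C(9,j)·(1)^j·(4y)^(9-j); the y^3 term has j = 6.
C(9,6) = 84.
Coefficient = C(9,6) · 4^3 = 84 · 64 = 5376.

5376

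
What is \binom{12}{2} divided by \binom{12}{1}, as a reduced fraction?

11/2

C(n,k+1)/C(n,k) = (n−k)/(k+1) = (12−1)/(1+1) = 11/2.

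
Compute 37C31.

2324784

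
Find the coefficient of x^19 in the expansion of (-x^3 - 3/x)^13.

General term: C(13,j)·(-x^3)^j·(-3/x)^(13-j), with x-exponent 3j − 1(13−j) = 4j − 13.
Set 4j − 13 = 19: j = 8.
C(13,8) = 1287; (-1)^8 = 1; (-3)^5 = -243.
Coefficient = 1287 · 1 · (-243) = -312741.

-312741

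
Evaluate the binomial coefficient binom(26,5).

65780

C(26,5) = (26·25·24·23·22) / 5! = 7893600 / 120 = 65780.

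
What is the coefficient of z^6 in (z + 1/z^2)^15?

455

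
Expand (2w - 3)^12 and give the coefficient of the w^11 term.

The general term is C(12,j)·(2w)^j·(-3)^(12-j); the w^11 term has j = 11.
C(12,11) = 12.
Coefficient = C(12,11) · 2^11 · (-3)^1 = 12 · 2048 · (-3) = -73728.

-73728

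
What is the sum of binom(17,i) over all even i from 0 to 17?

65536

Even-i terms of row 17 sum to 2^16 = 65536.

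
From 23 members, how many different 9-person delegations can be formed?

817190

This is C(23,9) = 817190.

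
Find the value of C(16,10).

C(16,10) = C(16,6) by symmetry.
C(16,6) = (16·15·14·13·12·11) / 6! = 5765760 / 720 = 8008.

8008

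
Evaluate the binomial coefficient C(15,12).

C(15,12) = C(15,3) by symmetry.
C(15,3) = (15·14·13) / 3! = 2730 / 6 = 455.

455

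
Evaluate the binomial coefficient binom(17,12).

C(17,12) = C(17,5) by symmetry.
C(17,5) = (17·16·15·14·13) / 5! = 742560 / 120 = 6188.

6188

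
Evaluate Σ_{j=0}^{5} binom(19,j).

1 + 19 + 171 + 969 + 3876 + 11628 = 16664.

16664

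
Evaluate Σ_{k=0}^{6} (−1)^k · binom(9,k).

The partial alternating sum Σ_{k=0}^{6} (−1)^k C(9,k) = (−1)^6 C(8,6) = 28.

28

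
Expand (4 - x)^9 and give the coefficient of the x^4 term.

The general term is C(9,j)·(4)^j·(-x)^(9-j); the x^4 term has j = 5.
C(9,5) = 126.
Coefficient = C(9,5) · 4^5 = 126 · 1024 = 129024.

129024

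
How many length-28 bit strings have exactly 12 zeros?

Choose the 12 positions: C(28,12) = 30421755.

30421755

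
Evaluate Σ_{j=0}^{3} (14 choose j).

1 + 14 + 91 + 364 = 470.

470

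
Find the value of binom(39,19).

68923264410

C(39,19) = (39·38·37·36·35·34·33·32·31·30·29·28·27·26·25·24·23·22·21) / 19! = 8384177419658927035269120000 / 121645100408832000 = 68923264410.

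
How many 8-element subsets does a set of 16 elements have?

C(16,8) = (16·15·14·13·12·11·10·9) / 8! = 518918400 / 40320 = 12870.

12870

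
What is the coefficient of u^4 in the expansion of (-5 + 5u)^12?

120849609375

The general term is C(12,j)·(-5)^j·(5u)^(12-j); the u^4 term has j = 8.
C(12,8) = 495.
Coefficient = C(12,8) · (-5)^8 · 5^4 = 495 · 390625 · 625 = 120849609375.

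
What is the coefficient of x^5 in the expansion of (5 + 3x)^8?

1701000

The general term is C(8,j)·(5)^j·(3x)^(8-j); the x^5 term has j = 3.
C(8,3) = 56.
Coefficient = C(8,3) · 5^3 · 3^5 = 56 · 125 · 243 = 1701000.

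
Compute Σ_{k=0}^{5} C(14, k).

3473

1 + 14 + 91 + 364 + 1001 + 2002 = 3473.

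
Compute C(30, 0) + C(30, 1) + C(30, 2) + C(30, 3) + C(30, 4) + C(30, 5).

1 + 30 + 435 + 4060 + 27405 + 142506 = 174437.

174437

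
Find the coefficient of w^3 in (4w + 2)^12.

7208960

The general term is C(12,j)·(4w)^j·(2)^(12-j); the w^3 term has j = 3.
C(12,3) = 220.
Coefficient = C(12,3) · 4^3 · 2^9 = 220 · 64 · 512 = 7208960.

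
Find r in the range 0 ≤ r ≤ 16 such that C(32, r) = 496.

C(32,r) increases on 0 ≤ r ≤ 16. C(32,1) = 32 and C(32,2) = 496, so r = 2.

2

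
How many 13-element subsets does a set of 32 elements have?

C(32,13) = (32·31·30·29·28·27·26·25·24·23·22·21·20) / 13! = 2163102632570880000 / 6227020800 = 347373600.

347373600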